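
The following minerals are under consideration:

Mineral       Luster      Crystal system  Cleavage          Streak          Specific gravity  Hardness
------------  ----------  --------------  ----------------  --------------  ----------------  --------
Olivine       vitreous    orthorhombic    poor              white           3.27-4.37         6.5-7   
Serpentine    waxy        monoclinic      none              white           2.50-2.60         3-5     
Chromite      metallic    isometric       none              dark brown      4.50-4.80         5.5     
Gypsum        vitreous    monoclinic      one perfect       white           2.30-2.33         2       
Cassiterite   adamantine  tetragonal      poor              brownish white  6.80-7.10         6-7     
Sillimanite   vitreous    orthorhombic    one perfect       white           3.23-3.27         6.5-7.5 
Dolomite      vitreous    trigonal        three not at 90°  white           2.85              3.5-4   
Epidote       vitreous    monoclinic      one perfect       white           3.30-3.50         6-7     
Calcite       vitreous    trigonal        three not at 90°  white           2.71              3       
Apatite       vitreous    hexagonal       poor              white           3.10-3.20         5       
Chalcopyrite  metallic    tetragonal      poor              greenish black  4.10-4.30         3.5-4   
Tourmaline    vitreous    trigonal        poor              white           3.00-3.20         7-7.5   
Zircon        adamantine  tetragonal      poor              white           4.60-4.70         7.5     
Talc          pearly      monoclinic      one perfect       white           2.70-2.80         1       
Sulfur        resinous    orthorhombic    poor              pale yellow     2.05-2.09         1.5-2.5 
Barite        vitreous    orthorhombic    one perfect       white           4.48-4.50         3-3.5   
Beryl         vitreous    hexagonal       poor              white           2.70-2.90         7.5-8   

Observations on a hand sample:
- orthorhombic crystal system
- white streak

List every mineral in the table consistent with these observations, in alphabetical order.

Barite, Olivine, Sillimanite

Orthorhombic crystal system — narrows the field to Olivine, Sillimanite, Sulfur, Barite.
White streak eliminates Sulfur.
Remaining candidates: Barite, Olivine, Sillimanite.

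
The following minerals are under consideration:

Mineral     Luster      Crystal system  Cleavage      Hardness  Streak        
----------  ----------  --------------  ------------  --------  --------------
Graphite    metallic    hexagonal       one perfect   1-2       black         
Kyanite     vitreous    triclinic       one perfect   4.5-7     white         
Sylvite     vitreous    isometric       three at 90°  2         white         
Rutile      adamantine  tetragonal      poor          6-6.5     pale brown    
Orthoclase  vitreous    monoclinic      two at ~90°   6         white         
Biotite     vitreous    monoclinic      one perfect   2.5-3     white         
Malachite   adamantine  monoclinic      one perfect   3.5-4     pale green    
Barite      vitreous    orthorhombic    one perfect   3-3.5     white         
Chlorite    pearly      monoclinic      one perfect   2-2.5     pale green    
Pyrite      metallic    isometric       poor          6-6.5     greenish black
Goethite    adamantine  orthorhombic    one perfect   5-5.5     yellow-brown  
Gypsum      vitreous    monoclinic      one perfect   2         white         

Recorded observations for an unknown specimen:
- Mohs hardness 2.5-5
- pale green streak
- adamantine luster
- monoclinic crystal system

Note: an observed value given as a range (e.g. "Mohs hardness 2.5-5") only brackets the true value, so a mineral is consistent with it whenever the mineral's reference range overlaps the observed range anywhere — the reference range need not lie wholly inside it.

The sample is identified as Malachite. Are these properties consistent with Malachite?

Mohs hardness 2.5-5 — agrees with Malachite (hardness 3.5-4).
Pale green streak — agrees with Malachite (pale green streak).
Adamantine luster — agrees with Malachite (adamantine luster).
Monoclinic crystal system — agrees with Malachite (monoclinic system).
Every observed property is compatible with the reference values for Malachite.

Yes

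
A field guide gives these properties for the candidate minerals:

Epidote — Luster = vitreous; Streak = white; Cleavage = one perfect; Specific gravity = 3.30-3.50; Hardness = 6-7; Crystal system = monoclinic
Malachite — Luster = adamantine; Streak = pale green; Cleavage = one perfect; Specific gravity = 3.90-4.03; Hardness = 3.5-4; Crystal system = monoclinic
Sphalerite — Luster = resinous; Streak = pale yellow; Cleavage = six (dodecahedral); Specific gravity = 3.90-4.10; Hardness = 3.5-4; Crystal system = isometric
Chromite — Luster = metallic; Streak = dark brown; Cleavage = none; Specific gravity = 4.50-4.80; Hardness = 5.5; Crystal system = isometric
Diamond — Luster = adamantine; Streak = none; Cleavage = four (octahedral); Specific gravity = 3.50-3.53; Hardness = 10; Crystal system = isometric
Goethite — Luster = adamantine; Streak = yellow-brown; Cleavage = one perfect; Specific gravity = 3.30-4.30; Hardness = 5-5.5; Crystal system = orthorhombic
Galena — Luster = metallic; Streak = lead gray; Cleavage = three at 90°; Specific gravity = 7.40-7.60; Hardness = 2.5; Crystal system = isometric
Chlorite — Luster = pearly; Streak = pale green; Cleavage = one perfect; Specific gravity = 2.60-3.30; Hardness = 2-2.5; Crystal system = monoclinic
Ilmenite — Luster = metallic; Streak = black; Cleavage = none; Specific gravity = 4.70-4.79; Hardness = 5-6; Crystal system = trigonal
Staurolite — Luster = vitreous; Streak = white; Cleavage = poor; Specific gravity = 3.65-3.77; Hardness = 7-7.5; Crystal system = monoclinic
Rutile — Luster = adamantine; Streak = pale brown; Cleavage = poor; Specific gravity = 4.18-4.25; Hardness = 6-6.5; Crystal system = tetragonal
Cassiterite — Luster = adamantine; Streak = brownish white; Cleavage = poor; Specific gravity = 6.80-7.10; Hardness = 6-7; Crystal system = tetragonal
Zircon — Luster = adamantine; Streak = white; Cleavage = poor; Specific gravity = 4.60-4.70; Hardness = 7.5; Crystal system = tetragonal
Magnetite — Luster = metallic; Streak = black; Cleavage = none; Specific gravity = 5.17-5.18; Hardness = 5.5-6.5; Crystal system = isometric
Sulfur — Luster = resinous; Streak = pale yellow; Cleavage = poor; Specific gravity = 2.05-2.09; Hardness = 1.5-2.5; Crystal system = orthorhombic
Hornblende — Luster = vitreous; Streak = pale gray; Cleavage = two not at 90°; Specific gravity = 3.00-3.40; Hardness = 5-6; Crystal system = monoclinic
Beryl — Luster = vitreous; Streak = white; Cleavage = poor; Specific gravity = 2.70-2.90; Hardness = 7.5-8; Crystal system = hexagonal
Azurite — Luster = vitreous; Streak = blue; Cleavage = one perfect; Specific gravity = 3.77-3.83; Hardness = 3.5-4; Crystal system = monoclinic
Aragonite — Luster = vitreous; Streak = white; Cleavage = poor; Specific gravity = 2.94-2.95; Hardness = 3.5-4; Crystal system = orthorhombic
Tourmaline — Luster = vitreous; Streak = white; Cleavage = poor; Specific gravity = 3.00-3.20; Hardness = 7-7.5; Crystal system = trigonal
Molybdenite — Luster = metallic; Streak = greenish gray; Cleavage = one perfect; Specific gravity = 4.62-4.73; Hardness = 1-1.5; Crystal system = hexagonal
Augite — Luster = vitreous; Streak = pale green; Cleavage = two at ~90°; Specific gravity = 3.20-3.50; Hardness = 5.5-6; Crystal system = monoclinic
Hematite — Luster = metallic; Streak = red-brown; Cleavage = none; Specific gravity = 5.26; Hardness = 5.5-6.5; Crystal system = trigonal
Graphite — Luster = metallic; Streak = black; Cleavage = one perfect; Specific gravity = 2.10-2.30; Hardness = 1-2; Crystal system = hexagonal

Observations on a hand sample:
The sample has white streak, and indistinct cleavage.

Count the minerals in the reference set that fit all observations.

White streak: narrows the field to Epidote, Staurolite, Zircon, Beryl, Aragonite, Tourmaline.
Indistinct cleavage rules out Epidote.
Consistent with every observation: Aragonite, Beryl, Staurolite, Tourmaline, Zircon.
That is 5 minerals.

5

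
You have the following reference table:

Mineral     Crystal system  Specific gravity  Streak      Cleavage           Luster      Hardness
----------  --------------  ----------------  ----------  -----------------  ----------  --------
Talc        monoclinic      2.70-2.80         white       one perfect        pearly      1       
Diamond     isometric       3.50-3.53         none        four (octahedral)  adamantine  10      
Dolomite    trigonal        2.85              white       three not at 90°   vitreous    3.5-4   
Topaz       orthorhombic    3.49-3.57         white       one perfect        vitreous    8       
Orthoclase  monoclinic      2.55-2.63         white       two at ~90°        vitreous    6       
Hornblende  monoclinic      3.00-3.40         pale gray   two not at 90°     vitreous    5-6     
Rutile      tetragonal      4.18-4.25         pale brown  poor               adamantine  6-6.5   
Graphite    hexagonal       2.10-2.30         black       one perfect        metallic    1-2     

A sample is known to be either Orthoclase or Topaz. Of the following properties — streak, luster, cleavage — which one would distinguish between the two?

cleavage

Streak: both white — identical.
Luster: both vitreous — identical.
Cleavage: Orthoclase two at ~90°, Topaz one perfect — different.
Only cleavage differs between Orthoclase and Topaz among the listed tests.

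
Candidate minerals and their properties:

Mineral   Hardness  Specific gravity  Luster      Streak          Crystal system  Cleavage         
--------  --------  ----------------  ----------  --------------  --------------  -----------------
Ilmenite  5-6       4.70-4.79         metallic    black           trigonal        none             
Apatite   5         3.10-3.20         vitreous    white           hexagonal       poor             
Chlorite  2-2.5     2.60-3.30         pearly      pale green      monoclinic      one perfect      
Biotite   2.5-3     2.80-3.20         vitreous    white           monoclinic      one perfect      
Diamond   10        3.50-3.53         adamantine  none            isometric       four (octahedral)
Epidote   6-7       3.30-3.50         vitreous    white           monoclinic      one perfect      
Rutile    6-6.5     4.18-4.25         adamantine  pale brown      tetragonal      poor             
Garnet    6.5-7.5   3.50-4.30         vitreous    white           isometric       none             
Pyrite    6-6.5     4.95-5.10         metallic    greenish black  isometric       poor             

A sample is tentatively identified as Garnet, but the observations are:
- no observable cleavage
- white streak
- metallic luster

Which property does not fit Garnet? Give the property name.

luster

No observable cleavage: Garnet has cleavage none — agrees.
White streak: Garnet has white streak — agrees.
Metallic luster: Garnet has vitreous luster — does not match.
The luster is the one property that does not fit.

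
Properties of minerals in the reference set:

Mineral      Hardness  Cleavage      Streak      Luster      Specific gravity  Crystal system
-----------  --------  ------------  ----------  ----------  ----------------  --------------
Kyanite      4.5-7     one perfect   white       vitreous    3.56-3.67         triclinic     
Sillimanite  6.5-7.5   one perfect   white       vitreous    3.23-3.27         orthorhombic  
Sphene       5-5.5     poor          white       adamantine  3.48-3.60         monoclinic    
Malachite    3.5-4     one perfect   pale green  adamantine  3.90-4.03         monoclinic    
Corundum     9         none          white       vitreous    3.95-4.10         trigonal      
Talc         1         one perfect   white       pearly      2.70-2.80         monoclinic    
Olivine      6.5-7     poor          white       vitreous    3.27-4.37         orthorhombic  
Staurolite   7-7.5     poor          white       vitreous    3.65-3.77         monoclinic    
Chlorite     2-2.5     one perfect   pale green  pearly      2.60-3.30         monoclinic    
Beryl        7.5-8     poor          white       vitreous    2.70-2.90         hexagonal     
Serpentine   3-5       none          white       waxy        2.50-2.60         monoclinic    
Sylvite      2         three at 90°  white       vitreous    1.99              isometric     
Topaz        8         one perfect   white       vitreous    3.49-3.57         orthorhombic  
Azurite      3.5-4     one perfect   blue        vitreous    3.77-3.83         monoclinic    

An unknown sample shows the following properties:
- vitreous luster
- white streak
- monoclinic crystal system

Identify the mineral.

Vitreous luster is inconsistent with Sphene, Malachite, Talc, Chlorite, Serpentine.
White streak is inconsistent with Azurite.
Monoclinic crystal system: narrows the field to Staurolite.
The only mineral consistent with every observation is Staurolite.

Staurolite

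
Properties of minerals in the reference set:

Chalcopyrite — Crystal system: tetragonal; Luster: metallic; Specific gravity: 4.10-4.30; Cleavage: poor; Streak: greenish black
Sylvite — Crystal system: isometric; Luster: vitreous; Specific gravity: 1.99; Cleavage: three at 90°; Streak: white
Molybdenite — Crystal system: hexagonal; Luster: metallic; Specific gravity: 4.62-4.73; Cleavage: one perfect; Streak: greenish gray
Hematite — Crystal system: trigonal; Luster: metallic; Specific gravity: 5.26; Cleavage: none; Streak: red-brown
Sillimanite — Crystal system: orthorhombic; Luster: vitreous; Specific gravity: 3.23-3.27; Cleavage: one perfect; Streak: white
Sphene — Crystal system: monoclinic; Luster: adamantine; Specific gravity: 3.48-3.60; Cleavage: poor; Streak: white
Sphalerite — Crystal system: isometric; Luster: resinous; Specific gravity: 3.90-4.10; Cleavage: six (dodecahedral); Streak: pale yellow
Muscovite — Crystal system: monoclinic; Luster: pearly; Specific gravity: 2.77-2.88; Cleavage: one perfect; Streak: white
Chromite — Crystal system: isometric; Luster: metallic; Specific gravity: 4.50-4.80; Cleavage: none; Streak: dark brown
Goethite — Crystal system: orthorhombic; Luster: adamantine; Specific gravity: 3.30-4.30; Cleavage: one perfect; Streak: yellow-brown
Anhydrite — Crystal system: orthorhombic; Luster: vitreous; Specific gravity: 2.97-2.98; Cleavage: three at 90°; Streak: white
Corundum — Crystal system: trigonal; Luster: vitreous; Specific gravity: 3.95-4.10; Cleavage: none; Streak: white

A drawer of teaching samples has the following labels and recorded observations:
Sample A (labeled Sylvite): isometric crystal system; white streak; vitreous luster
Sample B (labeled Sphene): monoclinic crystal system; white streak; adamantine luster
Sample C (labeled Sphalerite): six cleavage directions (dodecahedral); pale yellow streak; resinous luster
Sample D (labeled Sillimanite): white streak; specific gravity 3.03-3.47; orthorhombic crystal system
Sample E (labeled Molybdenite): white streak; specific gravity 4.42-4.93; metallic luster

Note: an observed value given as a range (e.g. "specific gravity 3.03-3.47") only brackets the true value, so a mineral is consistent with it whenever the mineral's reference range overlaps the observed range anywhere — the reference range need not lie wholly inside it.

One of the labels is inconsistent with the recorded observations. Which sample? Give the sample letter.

E

Sample A: all recorded properties match Sylvite.
Sample B: all recorded properties match Sphene.
Sample C: all recorded properties match Sphalerite.
Sample D: all recorded properties match Sillimanite.
Sample E: white streak is outside the reference for Molybdenite (greenish gray streak) — mislabeled.
Only sample E is inconsistent with its label.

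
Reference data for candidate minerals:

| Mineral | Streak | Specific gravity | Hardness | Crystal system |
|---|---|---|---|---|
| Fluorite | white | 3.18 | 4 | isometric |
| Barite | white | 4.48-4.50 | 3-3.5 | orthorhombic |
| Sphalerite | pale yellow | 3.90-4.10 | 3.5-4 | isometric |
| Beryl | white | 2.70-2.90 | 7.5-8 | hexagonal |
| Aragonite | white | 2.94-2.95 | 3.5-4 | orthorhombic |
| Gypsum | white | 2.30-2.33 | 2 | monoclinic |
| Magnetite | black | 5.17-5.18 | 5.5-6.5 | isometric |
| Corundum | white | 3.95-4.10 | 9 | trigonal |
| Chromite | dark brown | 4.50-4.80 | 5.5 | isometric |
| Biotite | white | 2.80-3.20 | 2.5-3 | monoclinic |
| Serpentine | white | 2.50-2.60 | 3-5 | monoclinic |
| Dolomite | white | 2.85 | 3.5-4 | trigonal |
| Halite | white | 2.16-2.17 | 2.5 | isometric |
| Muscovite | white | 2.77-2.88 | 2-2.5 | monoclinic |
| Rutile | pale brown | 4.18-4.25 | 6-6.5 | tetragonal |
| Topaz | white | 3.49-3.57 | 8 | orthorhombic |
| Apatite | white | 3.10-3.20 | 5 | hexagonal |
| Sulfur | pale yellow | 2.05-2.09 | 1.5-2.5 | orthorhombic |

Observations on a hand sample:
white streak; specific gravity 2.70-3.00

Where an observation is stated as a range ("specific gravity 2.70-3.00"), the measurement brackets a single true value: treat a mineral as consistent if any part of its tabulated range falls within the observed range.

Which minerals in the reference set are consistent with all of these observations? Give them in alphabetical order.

White streak eliminates Sphalerite, Magnetite, Chromite, Rutile, Sulfur.
Specific gravity 2.70-3.00: Beryl, Aragonite, Biotite, Dolomite, Muscovite remain.
Consistent with every observation: Aragonite, Beryl, Biotite, Dolomite, Muscovite.

Aragonite, Beryl, Biotite, Dolomite, Muscovite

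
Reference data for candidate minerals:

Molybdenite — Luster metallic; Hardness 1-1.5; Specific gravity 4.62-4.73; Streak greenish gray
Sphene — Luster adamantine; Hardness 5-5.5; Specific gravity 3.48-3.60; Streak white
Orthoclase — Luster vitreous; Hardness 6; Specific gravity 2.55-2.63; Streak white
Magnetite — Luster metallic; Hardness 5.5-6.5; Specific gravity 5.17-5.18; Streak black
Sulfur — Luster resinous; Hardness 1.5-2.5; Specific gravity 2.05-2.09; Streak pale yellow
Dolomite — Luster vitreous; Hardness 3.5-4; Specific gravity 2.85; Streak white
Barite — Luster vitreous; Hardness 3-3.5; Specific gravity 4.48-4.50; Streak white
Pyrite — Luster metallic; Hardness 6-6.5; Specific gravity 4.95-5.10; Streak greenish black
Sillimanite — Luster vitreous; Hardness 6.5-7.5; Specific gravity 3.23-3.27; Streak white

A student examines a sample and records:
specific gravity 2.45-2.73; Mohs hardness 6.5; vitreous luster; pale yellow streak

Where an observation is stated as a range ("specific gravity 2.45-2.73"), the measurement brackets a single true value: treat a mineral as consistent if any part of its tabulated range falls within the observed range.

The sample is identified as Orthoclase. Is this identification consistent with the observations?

Inconsistent

Specific gravity 2.45-2.73 — matches Orthoclase (SG 2.55-2.63).
Mohs hardness 6.5 — Orthoclase has hardness 6; inconsistent.
Vitreous luster — matches Orthoclase (vitreous luster).
Pale yellow streak — Orthoclase has white streak; inconsistent.
2 of the observed properties are inconsistent with Orthoclase.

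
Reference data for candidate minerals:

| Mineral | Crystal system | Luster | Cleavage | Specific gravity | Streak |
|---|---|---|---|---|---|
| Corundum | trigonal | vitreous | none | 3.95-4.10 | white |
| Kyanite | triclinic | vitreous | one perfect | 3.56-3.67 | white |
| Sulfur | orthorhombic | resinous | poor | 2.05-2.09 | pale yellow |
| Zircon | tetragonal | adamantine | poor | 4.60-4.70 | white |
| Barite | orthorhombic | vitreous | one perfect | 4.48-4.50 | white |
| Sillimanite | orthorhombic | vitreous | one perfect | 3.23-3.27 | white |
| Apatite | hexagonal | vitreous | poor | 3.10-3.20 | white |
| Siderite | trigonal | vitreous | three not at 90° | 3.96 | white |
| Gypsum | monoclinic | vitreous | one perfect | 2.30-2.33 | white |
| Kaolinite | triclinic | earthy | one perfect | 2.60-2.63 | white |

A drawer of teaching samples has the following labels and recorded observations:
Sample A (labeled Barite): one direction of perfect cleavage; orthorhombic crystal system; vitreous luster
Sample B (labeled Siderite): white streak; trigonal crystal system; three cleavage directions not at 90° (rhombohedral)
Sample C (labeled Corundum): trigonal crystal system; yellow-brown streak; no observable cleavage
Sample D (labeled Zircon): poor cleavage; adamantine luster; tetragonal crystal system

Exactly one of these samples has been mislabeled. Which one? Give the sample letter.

C

Sample A: every observation is compatible with the reference values for Barite.
Sample B: every observation is compatible with the reference values for Siderite.
Sample C: Corundum has white streak, but the record shows yellow-brown streak — this label is wrong.
Sample D: every observation is compatible with the reference values for Zircon.
The mislabeled specimen is C.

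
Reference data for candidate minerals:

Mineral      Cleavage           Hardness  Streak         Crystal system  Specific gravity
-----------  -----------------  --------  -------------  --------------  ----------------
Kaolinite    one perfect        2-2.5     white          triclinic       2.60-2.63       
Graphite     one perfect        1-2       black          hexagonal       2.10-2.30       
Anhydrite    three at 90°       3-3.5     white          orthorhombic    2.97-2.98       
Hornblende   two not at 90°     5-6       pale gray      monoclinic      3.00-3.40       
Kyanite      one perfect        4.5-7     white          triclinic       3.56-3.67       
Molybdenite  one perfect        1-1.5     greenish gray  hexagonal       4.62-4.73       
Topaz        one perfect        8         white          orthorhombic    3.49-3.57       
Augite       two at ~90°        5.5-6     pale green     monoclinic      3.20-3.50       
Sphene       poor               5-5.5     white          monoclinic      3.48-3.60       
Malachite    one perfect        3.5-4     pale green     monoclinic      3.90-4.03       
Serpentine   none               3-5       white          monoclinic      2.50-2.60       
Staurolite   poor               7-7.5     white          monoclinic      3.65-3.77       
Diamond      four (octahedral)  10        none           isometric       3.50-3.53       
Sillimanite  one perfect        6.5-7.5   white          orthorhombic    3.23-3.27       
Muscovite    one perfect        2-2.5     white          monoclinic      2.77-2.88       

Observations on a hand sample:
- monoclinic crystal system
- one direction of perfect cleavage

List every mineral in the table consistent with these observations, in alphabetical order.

Malachite, Muscovite

Monoclinic crystal system: only Hornblende, Augite, Sphene, Malachite, Serpentine, Staurolite, Muscovite remain.
One direction of perfect cleavage: only Malachite, Muscovite remain.
The minerals that satisfy all observations are Malachite, Muscovite.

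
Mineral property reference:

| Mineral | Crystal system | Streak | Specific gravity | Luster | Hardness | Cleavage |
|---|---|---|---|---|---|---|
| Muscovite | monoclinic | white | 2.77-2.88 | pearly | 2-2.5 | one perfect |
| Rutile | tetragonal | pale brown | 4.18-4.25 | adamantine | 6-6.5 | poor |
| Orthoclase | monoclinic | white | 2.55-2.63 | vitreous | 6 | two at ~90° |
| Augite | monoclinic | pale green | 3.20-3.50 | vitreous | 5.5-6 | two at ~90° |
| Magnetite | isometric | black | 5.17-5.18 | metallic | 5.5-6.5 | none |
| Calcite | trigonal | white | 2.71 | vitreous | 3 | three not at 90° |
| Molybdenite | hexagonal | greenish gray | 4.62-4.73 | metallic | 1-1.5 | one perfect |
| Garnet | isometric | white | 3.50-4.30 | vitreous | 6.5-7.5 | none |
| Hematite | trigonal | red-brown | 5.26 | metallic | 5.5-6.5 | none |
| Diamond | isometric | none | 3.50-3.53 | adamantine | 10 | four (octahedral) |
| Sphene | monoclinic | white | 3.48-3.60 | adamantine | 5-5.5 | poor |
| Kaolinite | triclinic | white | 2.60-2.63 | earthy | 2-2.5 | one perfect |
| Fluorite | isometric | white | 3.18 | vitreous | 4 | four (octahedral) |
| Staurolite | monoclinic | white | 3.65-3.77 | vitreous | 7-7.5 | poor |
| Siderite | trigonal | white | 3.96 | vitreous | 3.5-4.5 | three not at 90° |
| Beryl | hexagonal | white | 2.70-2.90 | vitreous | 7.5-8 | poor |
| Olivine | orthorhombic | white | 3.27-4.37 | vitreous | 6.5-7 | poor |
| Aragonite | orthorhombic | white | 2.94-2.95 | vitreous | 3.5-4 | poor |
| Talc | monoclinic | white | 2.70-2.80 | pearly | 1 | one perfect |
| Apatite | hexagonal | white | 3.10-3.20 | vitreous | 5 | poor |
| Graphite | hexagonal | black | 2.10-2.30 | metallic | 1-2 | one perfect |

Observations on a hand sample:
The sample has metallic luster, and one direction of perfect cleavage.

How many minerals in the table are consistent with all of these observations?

2

Metallic luster: Magnetite, Molybdenite, Hematite, Graphite remain.
One direction of perfect cleavage eliminates Magnetite, Hematite.
The minerals that satisfy all observations are Graphite, Molybdenite.
That is 2 minerals.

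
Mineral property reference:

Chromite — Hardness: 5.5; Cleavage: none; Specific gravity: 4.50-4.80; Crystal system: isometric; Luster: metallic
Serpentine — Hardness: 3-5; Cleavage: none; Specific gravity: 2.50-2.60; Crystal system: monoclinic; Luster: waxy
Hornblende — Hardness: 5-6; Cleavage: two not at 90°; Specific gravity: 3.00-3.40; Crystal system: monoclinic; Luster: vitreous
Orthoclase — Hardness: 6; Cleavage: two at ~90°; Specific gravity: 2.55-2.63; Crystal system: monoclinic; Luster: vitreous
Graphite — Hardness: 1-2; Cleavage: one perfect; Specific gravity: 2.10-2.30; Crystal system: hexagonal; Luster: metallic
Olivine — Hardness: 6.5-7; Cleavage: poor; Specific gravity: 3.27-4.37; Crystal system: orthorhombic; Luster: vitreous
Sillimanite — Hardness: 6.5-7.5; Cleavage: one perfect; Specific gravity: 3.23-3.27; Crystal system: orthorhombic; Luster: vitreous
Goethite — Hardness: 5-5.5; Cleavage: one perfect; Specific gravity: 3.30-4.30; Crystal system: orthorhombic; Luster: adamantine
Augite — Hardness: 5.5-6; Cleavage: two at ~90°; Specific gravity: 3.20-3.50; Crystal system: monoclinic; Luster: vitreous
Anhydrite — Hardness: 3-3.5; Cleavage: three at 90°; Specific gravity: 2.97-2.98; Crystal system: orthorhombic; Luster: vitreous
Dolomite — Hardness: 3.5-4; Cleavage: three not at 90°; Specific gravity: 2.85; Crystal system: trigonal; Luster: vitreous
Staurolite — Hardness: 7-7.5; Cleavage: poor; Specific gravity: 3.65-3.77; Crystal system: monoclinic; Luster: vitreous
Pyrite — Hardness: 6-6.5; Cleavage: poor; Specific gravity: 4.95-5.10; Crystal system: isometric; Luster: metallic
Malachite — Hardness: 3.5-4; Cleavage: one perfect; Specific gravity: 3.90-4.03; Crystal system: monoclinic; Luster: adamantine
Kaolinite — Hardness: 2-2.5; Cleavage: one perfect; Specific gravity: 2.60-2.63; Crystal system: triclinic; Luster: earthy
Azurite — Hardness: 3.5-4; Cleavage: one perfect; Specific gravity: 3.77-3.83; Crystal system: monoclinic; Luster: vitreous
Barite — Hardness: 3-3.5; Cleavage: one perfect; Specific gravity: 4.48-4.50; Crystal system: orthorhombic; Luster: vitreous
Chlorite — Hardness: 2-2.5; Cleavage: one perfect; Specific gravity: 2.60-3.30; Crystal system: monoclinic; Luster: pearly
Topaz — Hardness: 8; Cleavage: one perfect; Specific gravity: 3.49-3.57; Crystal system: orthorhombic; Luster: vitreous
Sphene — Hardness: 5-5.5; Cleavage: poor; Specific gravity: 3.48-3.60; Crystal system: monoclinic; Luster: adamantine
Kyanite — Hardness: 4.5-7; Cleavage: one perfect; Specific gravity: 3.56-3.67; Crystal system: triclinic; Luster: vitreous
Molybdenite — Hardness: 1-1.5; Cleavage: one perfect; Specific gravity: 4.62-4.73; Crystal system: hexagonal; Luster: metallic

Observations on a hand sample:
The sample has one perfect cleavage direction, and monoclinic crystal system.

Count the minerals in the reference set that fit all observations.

One perfect cleavage direction — Graphite, Sillimanite, Goethite, Malachite, Kaolinite, Azurite, Barite, Chlorite, Topaz, Kyanite, Molybdenite remain.
Monoclinic crystal system — Malachite, Azurite, Chlorite remain.
Remaining candidates: Azurite, Chlorite, Malachite.
That is 3 minerals.

3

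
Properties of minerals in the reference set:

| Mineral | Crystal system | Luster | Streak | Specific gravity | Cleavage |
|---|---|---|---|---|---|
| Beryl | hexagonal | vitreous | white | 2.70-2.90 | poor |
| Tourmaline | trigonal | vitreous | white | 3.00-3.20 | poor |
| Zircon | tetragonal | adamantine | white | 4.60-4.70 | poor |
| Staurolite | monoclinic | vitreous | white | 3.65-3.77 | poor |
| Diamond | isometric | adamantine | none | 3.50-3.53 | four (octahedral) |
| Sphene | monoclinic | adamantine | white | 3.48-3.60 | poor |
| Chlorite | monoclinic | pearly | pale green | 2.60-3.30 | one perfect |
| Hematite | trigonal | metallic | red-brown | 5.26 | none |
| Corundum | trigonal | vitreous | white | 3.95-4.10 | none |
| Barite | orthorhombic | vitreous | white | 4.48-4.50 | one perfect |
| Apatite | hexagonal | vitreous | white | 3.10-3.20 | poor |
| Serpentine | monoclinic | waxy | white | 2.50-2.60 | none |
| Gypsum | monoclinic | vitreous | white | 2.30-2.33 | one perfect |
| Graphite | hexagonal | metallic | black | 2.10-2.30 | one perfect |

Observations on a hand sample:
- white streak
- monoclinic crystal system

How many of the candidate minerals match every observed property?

White streak excludes Diamond, Chlorite, Hematite, Graphite.
Monoclinic crystal system — narrows the field to Staurolite, Sphene, Serpentine, Gypsum.
Remaining candidates: Gypsum, Serpentine, Sphene, Staurolite.
That is 4 minerals.

4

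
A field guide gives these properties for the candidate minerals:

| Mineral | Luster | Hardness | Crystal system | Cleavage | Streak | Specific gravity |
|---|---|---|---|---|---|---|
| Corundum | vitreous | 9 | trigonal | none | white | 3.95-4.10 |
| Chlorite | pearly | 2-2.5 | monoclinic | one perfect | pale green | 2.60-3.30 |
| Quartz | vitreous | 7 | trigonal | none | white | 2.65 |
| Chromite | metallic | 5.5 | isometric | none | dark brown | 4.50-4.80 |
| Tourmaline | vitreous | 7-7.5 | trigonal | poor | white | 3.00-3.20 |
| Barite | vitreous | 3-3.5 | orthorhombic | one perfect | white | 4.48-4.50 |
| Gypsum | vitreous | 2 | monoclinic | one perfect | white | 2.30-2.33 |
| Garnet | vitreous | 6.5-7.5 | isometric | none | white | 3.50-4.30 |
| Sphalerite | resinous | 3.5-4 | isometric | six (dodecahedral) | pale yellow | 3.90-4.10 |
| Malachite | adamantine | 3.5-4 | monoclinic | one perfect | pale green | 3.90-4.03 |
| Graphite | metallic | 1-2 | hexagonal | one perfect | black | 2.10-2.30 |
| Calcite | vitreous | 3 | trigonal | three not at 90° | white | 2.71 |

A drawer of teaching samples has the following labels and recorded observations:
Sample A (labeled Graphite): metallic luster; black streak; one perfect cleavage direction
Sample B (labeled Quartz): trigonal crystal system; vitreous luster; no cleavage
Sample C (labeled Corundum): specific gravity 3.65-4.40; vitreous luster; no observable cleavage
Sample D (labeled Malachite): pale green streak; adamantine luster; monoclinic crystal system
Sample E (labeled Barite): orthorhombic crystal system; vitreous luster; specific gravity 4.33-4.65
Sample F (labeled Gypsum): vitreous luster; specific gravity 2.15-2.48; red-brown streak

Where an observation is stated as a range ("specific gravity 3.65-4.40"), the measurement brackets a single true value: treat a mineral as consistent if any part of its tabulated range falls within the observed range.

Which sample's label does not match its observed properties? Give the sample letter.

F

Sample A: observations are consistent with Graphite.
Sample B: observations are consistent with Quartz.
Sample C: observations are consistent with Corundum.
Sample D: observations are consistent with Malachite.
Sample E: observations are consistent with Barite.
Sample F: Gypsum has white streak, but the record shows red-brown streak — this label is wrong.
The mislabeled specimen is F.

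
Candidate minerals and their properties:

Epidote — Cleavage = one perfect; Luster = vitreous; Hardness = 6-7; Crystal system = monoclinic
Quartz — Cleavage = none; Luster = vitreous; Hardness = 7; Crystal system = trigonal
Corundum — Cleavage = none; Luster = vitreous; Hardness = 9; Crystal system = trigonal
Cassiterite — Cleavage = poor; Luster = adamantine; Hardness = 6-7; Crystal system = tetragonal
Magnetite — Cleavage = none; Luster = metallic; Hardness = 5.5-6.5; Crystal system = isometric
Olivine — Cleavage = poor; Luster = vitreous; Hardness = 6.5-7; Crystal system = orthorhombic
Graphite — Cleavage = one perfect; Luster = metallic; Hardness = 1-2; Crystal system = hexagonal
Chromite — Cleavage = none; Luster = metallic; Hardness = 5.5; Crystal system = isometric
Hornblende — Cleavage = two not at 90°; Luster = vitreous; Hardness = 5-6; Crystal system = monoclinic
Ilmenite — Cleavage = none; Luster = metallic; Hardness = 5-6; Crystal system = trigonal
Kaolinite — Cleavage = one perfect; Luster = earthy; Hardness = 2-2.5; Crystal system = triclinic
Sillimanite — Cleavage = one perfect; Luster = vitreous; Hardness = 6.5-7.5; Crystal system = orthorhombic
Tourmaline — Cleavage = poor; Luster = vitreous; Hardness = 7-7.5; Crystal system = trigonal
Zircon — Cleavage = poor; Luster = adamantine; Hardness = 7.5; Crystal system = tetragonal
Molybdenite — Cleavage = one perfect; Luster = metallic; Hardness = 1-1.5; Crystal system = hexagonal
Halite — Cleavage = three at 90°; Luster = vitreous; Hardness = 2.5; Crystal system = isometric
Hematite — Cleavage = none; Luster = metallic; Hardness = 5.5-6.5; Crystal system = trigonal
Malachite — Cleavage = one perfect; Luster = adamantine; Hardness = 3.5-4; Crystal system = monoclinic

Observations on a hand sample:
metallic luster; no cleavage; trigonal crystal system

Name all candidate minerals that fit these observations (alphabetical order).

Hematite, Ilmenite

Metallic luster — leaves Magnetite, Graphite, Chromite, Ilmenite, Molybdenite, Hematite.
No cleavage excludes Graphite, Molybdenite.
Trigonal crystal system is inconsistent with Magnetite, Chromite.
Remaining candidates: Hematite, Ilmenite.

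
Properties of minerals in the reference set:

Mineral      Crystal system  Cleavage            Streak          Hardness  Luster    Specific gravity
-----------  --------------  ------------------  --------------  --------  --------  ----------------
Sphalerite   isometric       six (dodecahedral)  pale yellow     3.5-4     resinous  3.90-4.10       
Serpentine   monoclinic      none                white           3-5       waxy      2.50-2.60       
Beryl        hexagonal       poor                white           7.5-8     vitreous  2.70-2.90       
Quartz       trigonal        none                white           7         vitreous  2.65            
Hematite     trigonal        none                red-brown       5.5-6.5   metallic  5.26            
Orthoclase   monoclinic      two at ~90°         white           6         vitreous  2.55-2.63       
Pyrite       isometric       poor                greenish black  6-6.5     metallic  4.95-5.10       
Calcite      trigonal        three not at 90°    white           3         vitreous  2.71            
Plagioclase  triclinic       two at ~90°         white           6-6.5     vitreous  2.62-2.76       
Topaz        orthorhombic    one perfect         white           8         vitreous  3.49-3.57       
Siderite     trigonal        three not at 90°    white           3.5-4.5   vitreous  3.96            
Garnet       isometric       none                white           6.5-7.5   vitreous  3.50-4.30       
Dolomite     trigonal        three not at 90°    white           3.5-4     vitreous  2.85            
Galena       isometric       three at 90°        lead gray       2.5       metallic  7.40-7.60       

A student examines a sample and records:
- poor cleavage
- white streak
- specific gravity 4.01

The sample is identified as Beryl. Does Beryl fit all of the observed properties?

No

Poor cleavage — fits Beryl (cleavage poor).
White streak — fits Beryl (white streak).
Specific gravity 4.01 — Beryl has SG 2.70-2.90; which does not match.
Specific gravity alone is enough to reject Beryl.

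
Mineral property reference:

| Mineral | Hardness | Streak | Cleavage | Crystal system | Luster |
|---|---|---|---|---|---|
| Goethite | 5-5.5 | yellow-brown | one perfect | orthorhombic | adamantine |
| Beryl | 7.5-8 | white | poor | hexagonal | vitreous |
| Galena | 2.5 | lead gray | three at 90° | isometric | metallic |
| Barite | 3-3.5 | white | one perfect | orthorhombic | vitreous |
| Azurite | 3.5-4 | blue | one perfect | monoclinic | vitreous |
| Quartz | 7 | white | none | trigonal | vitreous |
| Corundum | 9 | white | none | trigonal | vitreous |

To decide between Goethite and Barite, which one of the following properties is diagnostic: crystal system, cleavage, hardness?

hardness

Crystal system: both orthorhombic — identical.
Cleavage: both one perfect — identical.
Hardness: Goethite 5-5.5, Barite 3-3.5 — different.
Hardness is the diagnostic property here.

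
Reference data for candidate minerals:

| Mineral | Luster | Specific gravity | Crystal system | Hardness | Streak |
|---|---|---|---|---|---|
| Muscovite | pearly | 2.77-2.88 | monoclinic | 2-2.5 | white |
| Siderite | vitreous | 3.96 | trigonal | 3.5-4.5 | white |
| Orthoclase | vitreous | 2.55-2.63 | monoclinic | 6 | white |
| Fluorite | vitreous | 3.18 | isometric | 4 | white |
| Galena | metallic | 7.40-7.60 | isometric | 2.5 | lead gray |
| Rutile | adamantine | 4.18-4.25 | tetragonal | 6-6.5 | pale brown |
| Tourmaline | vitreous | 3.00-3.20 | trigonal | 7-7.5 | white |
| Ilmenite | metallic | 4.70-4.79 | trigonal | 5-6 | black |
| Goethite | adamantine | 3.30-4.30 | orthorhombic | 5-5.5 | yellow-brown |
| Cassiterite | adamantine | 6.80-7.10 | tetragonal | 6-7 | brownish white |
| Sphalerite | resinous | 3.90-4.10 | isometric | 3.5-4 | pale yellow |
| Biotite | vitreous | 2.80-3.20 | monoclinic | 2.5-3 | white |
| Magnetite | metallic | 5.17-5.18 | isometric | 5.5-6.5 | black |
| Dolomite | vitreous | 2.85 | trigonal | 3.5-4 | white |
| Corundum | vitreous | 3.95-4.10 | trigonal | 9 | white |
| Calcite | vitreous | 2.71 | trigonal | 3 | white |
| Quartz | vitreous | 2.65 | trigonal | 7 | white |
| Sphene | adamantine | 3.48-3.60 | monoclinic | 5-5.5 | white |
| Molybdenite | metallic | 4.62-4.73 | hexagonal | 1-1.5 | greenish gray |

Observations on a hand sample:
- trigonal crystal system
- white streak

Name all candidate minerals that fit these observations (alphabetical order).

Trigonal crystal system: narrows the field to Siderite, Tourmaline, Ilmenite, Dolomite, Corundum, Calcite, Quartz.
White streak eliminates Ilmenite.
The minerals that satisfy all observations are Calcite, Corundum, Dolomite, Quartz, Siderite, Tourmaline.

Calcite, Corundum, Dolomite, Quartz, Siderite, Tourmaline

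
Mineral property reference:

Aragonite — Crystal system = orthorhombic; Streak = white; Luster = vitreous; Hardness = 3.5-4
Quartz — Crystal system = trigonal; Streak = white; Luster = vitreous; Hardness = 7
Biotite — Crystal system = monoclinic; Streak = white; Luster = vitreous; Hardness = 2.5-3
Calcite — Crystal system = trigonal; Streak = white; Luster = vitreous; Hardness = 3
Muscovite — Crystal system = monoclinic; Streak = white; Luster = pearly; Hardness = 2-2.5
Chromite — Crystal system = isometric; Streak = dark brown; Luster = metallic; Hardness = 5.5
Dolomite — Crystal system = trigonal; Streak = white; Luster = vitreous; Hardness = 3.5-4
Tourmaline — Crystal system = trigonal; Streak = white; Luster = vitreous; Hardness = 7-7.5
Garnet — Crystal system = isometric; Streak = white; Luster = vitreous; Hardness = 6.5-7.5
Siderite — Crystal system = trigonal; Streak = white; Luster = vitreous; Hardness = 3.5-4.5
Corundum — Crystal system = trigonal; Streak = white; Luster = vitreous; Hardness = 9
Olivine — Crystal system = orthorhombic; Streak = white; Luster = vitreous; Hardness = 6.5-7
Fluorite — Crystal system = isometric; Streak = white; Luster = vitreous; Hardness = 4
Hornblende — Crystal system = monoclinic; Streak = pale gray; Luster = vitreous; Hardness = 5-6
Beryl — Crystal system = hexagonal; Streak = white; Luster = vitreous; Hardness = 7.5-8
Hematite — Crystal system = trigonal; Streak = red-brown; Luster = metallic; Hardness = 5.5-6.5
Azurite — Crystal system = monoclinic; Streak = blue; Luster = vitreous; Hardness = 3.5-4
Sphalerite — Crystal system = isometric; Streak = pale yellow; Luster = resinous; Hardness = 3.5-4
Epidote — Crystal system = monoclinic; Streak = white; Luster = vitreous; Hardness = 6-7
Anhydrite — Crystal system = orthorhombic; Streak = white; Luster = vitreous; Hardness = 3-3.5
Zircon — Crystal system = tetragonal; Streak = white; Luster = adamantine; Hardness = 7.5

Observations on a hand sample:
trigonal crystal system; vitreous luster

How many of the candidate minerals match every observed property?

6

Trigonal crystal system: leaves Quartz, Calcite, Dolomite, Tourmaline, Siderite, Corundum, Hematite.
Vitreous luster is inconsistent with Hematite.
The minerals that satisfy all observations are Calcite, Corundum, Dolomite, Quartz, Siderite, Tourmaline.
That is 6 minerals.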